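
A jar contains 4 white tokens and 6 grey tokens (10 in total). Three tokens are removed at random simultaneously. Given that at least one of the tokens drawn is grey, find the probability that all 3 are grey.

5/29

P(all 3 grey) = C(6,3)/C(10,3) = 1/6; P(at least one grey) = 1 − C(4,3)/C(10,3) = 29/30.
Since 'all 3 grey' ⊆ 'at least one grey', P(all 3 | at least one) = 1/6 / 29/30 = 5/29 ≈ 0.1724.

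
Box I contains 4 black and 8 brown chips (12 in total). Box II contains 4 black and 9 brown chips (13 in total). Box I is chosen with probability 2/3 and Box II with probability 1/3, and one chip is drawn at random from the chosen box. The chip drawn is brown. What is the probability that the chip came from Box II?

P(brown | Box I) = 2/3; P(brown | Box II) = 9/13.
P(brown) = 2/3·2/3 + 1/3·9/13 = 79/117.
By Bayes' rule, P(Box II | brown) = 3/13 / 79/117 = 27/79 ≈ 0.3418.

27/79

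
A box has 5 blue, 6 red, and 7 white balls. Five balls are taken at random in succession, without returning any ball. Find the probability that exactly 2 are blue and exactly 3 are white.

Unordered draws without replacement: count favorable combinations over C(18,5).
Favorable = C(5,2) · C(6,0) · C(7,3) = 350; total = C(18,5) = 8568.
P = 350/8568 = 25/612 ≈ 0.0408.

25/612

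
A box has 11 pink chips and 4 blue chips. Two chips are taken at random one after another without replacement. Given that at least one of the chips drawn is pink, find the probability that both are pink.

P(both pink) = C(11,2)/C(15,2) = 11/21; P(at least one pink) = 1 − C(4,2)/C(15,2) = 33/35.
Since 'both pink' ⊆ 'at least one pink', P(both | at least one) = 11/21 / 33/35 = 5/9 ≈ 0.5556.

5/9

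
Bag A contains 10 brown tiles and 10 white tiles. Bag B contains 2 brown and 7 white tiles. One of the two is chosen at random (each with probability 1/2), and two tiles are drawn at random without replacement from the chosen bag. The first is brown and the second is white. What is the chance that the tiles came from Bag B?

P(E | Bag A) = 5/19; P(E | Bag B) = 7/36.
P(E) = 1/2·5/19 + 1/2·7/36 = 313/1368.
By Bayes' rule, P(Bag B | E) = 7/72 / 313/1368 = 133/313 ≈ 0.4249.

133/313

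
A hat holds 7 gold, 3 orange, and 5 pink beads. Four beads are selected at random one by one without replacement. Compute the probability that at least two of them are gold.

43/65

Sum the hypergeometric tail for j = 2,…,4 gold beads.
Favorable = C(7,2)·C(8,2) + C(7,3)·C(8,1) + C(7,4)·C(8,0) = 903; total = C(15,4) = 1365.
P = 903/1365 = 43/65 ≈ 0.6615.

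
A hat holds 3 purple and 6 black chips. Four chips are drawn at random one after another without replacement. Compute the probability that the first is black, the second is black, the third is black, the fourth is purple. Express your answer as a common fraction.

5/42

Multiply the conditional probability of each draw in order, without replacement, so each draw removes one from its color and from the total.
P = (6/9) · (5/8) · (4/7) · (3/6) = 5/42 ≈ 0.1190.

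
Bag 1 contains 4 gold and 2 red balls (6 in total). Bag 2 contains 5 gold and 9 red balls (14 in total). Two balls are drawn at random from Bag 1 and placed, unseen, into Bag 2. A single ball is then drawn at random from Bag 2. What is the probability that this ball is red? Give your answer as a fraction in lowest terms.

29/48

Condition on how many of the transferred balls are red (from Bag 1: 2 red of 6; then Bag 2 has 16 total).
  0 red: C(2,0)C(4,2)/C(6,2) = 2/5; then P = 9/16
  1 red: C(2,1)C(4,1)/C(6,2) = 8/15; then P = 10/16
  2 red: C(2,2)C(4,0)/C(6,2) = 1/15; then P = 11/16
P(red from Bag 2) = 29/48 ≈ 0.6042.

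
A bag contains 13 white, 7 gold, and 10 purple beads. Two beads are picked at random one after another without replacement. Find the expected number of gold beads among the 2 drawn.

7/15

By linearity of expectation, E[X] = Σ P(draw i is gold); by symmetry each draw (even without replacement) has P(gold) = 7/30.
E[X] = 2 · 7/30 = 7/15 ≈ 0.4667.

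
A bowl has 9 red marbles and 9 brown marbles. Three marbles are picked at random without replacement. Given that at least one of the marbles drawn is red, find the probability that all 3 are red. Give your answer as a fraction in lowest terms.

P(all 3 red) = C(9,3)/C(18,3) = 7/68; P(at least one red) = 1 − C(9,3)/C(18,3) = 61/68.
Since 'all 3 red' ⊆ 'at least one red', P(all 3 | at least one) = 7/68 / 61/68 = 7/61 ≈ 0.1148.

7/61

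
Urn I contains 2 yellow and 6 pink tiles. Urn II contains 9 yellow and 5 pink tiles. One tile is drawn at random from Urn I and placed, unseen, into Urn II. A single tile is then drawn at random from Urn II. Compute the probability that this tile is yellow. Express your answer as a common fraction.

37/60

Condition on how many of the transferred tiles are yellow (from Urn I: 2 yellow of 8; then Urn II has 15 total).
  0 yellow: C(2,0)C(6,1)/C(8,1) = 3/4; then P = 9/15
  1 yellow: C(2,1)C(6,0)/C(8,1) = 1/4; then P = 10/15
P(yellow from Urn II) = 37/60 ≈ 0.6167.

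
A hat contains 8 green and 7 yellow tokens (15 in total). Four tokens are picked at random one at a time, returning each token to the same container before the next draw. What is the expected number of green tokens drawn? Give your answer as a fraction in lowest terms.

32/15

By linearity of expectation, E[X] = Σ P(draw i is green); each independent draw has P(green) = 8/15.
E[X] = 4 · 8/15 = 32/15 ≈ 2.1333.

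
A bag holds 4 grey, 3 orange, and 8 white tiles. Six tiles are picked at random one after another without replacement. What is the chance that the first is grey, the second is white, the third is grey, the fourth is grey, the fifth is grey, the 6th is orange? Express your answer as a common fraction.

Multiply the conditional probability of each draw in order, without replacement, so each draw removes one from its color and from the total.
P = (4/15) · (8/14) · (3/13) · (2/12) · (1/11) · (3/10) = 4/25025 ≈ 0.0002.

4/25025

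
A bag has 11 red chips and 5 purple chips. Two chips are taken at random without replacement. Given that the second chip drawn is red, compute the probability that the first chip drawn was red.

2/3

P(first=red and the second chip drawn is red) = (11/16)·(10/15) = 11/24.
P(the second chip drawn is red) = Σ over first color = 11/24 + 11/48 = 11/16.
By Bayes, P(first=red | the second chip drawn is red) = 11/24 / 11/16 = 2/3 ≈ 0.6667.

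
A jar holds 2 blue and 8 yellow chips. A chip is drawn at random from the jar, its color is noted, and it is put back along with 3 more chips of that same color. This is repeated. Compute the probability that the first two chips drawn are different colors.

16/65

Either blue then yellow, or yellow then blue; after the first draw the total is 13.
P = (2/10)·(8/13) + (8/10)·(2/13) = 16/65 ≈ 0.2462.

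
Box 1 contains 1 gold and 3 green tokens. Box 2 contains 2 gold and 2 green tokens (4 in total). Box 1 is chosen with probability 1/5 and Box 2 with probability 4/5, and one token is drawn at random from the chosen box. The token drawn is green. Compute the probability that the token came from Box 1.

3/11

P(green | Box 1) = 3/4; P(green | Box 2) = 1/2.
P(green) = 1/5·3/4 + 4/5·1/2 = 11/20.
By Bayes' rule, P(Box 1 | green) = 3/20 / 11/20 = 3/11 ≈ 0.2727.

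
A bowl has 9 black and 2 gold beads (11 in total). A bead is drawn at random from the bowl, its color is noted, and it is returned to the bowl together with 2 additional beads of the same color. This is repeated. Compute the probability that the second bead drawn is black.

Condition on the first draw. If first is black (prob 9/11), second-black has prob (11)/(13); if not (prob 2/11), it has prob 9/(13).
P = (9/11)·(11/13) + (2/11)·(9/13) = 9/11 ≈ 0.8182.

9/11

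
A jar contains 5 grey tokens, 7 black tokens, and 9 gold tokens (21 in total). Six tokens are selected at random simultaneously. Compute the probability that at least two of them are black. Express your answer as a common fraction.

Sum the hypergeometric tail for j = 2,…,6 black tokens.
Favorable = C(7,2)·C(14,4) + C(7,3)·C(14,3) + C(7,4)·C(14,2) + C(7,5)·C(14,1) + C(7,6)·C(14,0) = 37247; total = C(21,6) = 54264.
P = 37247/54264 = 313/456 ≈ 0.6864.

313/456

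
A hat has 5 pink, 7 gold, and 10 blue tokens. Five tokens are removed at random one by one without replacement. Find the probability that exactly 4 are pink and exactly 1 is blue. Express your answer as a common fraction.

25/13167

Unordered draws without replacement: count favorable combinations over C(22,5).
Favorable = C(5,4) · C(7,0) · C(10,1) = 50; total = C(22,5) = 26334.
P = 50/26334 = 25/13167 ≈ 0.0019.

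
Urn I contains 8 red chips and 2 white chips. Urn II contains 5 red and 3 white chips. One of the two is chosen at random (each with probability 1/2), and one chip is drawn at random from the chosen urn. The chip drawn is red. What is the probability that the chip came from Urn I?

32/57

P(red | Urn I) = 4/5; P(red | Urn II) = 5/8.
P(red) = 1/2·4/5 + 1/2·5/8 = 57/80.
By Bayes' rule, P(Urn I | red) = 2/5 / 57/80 = 32/57 ≈ 0.5614.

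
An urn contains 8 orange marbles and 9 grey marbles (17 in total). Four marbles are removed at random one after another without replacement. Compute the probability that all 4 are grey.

9/170

Multiply the conditional probability of each draw in order, without replacement, so each draw removes one from its color and from the total.
P = (9/17) · (8/16) · (7/15) · (6/14) = 9/170 ≈ 0.0529.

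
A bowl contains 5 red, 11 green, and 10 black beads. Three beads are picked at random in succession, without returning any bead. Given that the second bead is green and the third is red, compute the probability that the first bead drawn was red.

1/6

P(first=red and the second bead is green and the third is red) = (5/26)·(11/25)·(4/24) = 11/780.
P(E) = Σ over first color = 11/780 + 11/312 + 11/312 = 11/130.
By Bayes, P(first=red | E) = 11/780 / 11/130 = 1/6 ≈ 0.1667.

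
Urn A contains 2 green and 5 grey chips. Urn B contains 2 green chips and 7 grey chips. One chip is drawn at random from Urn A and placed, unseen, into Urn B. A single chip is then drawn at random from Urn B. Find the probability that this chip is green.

Condition on how many of the transferred chips are green (from Urn A: 2 green of 7; then Urn B has 10 total).
  0 green: C(2,0)C(5,1)/C(7,1) = 5/7; then P = 2/10
  1 green: C(2,1)C(5,0)/C(7,1) = 2/7; then P = 3/10
P(green from Urn B) = 8/35 ≈ 0.2286.

8/35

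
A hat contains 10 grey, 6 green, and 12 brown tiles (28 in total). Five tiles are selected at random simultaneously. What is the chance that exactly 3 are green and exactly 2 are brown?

Unordered draws without replacement: count favorable combinations over C(28,5).
Favorable = C(10,0) · C(6,3) · C(12,2) = 1320; total = C(28,5) = 98280.
P = 1320/98280 = 11/819 ≈ 0.0134.

11/819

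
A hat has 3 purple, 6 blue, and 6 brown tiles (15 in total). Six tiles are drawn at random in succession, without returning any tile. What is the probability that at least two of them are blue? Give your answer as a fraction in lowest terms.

119/143

Sum the hypergeometric tail for j = 2,…,6 blue tiles.
Favorable = C(6,2)·C(9,4) + C(6,3)·C(9,3) + C(6,4)·C(9,2) + C(6,5)·C(9,1) + C(6,6)·C(9,0) = 4165; total = C(15,6) = 5005.
P = 4165/5005 = 119/143 ≈ 0.8322.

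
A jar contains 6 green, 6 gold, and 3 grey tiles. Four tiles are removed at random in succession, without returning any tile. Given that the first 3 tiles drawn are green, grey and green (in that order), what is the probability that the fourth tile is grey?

1/6

After removing 2 green, 1 grey, the jar has 2 grey out of 12 remaining.
P(fourth is grey | given) = 2/12 = 1/6 ≈ 0.1667.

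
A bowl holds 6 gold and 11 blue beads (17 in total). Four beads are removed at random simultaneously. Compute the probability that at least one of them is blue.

473/476

Use the complement: P(at least one blue) = 1 − P(no blue).
P(none) = C(6,4)/C(17,4) = 15/2380.
So P = 1 − 15/2380 = 473/476 ≈ 0.9937.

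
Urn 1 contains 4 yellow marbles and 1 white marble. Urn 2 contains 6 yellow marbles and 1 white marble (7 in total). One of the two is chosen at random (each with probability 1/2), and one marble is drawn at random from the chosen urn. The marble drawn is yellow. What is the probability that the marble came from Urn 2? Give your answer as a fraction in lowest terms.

15/29

P(yellow | Urn 1) = 4/5; P(yellow | Urn 2) = 6/7.
P(yellow) = 1/2·4/5 + 1/2·6/7 = 29/35.
By Bayes' rule, P(Urn 2 | yellow) = 3/7 / 29/35 = 15/29 ≈ 0.5172.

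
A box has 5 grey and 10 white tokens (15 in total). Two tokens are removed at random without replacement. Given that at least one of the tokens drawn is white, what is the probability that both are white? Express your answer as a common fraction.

9/19

P(both white) = C(10,2)/C(15,2) = 3/7; P(at least one white) = 1 − C(5,2)/C(15,2) = 19/21.
Since 'both white' ⊆ 'at least one white', P(both | at least one) = 3/7 / 19/21 = 9/19 ≈ 0.4737.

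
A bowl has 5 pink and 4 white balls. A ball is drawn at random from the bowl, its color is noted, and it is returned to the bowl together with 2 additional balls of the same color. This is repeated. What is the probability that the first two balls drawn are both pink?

35/99

After a pink draw the bowl holds 7 pink out of 11.
P = (5/9)·(7/11) = 35/99 ≈ 0.3535.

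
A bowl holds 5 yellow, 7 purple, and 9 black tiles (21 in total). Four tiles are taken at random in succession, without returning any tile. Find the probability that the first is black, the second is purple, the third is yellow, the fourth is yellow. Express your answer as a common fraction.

1/114

Multiply the conditional probability of each draw in order, without replacement, so each draw removes one from its color and from the total.
P = (9/21) · (7/20) · (5/19) · (4/18) = 1/114 ≈ 0.0088.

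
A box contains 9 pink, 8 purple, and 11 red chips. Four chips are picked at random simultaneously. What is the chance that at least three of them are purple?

34/585

Sum the hypergeometric tail for j = 3,…,4 purple chips.
Favorable = C(8,3)·C(20,1) + C(8,4)·C(20,0) = 1190; total = C(28,4) = 20475.
P = 1190/20475 = 34/585 ≈ 0.0581.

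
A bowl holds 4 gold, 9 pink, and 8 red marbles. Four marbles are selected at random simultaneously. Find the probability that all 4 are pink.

Unordered draws without replacement: count favorable combinations over C(21,4).
Favorable = C(4,0) · C(9,4) · C(8,0) = 126; total = C(21,4) = 5985.
P = 126/5985 = 2/95 ≈ 0.0211.

2/95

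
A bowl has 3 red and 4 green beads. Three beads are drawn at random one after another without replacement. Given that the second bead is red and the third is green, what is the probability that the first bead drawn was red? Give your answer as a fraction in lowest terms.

P(first=red and the second bead is red and the third is green) = (3/7)·(2/6)·(4/5) = 4/35.
P(E) = Σ over first color = 4/35 + 6/35 = 2/7.
By Bayes, P(first=red | E) = 4/35 / 2/7 = 2/5 ≈ 0.4000.

2/5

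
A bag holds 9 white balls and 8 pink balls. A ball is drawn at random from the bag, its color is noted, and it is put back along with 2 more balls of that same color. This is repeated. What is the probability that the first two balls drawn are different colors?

Either pink then white, or white then pink; after the first draw the total is 19.
P = (8/17)·(9/19) + (9/17)·(8/19) = 144/323 ≈ 0.4458.

144/323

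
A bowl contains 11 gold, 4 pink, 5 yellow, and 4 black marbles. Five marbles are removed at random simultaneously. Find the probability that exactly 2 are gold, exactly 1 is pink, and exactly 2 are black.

5/161

Unordered draws without replacement: count favorable combinations over C(24,5).
Favorable = C(11,2) · C(4,1) · C(5,0) · C(4,2) = 1320; total = C(24,5) = 42504.
P = 1320/42504 = 5/161 ≈ 0.0311.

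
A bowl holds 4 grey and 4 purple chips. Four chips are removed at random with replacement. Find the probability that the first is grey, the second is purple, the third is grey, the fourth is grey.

1/16

Multiply the conditional probability of each draw in order, with replacement (the composition resets each draw).
P = (4/8) · (4/8) · (4/8) · (4/8) = 1/16 ≈ 0.0625.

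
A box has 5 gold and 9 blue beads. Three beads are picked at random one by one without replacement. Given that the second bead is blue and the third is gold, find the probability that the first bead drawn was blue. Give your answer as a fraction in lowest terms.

P(first=blue and the second bead is blue and the third is gold) = (9/14)·(8/13)·(5/12) = 15/91.
P(E) = Σ over first color = 15/182 + 15/91 = 45/182.
By Bayes, P(first=blue | E) = 15/91 / 45/182 = 2/3 ≈ 0.6667.

2/3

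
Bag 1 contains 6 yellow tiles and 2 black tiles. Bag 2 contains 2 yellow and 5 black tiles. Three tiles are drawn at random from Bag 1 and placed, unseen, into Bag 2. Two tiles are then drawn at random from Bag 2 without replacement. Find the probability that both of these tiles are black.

97/315

Condition on how many of the transferred tiles are black (from Bag 1: 2 black of 8; then Bag 2 has 10 total).
  0 black: C(2,0)C(6,3)/C(8,3) = 5/14; then P = C(5,2)/C(10,2) = 2/9
  1 black: C(2,1)C(6,2)/C(8,3) = 15/28; then P = C(6,2)/C(10,2) = 1/3
  2 black: C(2,2)C(6,1)/C(8,3) = 3/28; then P = C(7,2)/C(10,2) = 7/15
P(both black) = 97/315 ≈ 0.3079.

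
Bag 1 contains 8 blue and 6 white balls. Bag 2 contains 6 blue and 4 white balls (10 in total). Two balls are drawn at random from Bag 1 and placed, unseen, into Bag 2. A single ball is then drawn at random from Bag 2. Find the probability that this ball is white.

17/42

Condition on how many of the transferred balls are white (from Bag 1: 6 white of 14; then Bag 2 has 12 total).
  0 white: C(6,0)C(8,2)/C(14,2) = 4/13; then P = 4/12
  1 white: C(6,1)C(8,1)/C(14,2) = 48/91; then P = 5/12
  2 white: C(6,2)C(8,0)/C(14,2) = 15/91; then P = 6/12
P(white from Bag 2) = 17/42 ≈ 0.4048.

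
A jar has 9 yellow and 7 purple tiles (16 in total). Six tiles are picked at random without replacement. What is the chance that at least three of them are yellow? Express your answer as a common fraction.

9/11

Sum the hypergeometric tail for j = 3,…,6 yellow tiles.
Favorable = C(9,3)·C(7,3) + C(9,4)·C(7,2) + C(9,5)·C(7,1) + C(9,6)·C(7,0) = 6552; total = C(16,6) = 8008.
P = 6552/8008 = 9/11 ≈ 0.8182.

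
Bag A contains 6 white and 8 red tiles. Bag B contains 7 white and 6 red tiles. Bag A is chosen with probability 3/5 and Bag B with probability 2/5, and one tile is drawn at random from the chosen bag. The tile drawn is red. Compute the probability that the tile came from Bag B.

P(red | Bag A) = 4/7; P(red | Bag B) = 6/13.
P(red) = 3/5·4/7 + 2/5·6/13 = 48/91.
By Bayes' rule, P(Bag B | red) = 12/65 / 48/91 = 7/20 ≈ 0.3500.

7/20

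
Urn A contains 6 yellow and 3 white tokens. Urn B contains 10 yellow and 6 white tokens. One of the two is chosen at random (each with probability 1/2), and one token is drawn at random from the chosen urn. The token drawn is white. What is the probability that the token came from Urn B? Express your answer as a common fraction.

P(white | Urn A) = 1/3; P(white | Urn B) = 3/8.
P(white) = 1/2·1/3 + 1/2·3/8 = 17/48.
By Bayes' rule, P(Urn B | white) = 3/16 / 17/48 = 9/17 ≈ 0.5294.

9/17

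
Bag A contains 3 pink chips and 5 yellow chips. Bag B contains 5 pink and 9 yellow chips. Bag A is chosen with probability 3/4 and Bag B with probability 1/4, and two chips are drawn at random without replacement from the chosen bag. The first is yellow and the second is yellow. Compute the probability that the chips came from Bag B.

24/89

P(E | Bag A) = 5/14; P(E | Bag B) = 36/91.
P(E) = 3/4·5/14 + 1/4·36/91 = 267/728.
By Bayes' rule, P(Bag B | E) = 9/91 / 267/728 = 24/89 ≈ 0.2697.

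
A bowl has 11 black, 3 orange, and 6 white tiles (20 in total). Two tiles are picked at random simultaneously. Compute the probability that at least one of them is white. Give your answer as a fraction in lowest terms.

99/190

Use the complement: P(at least one white) = 1 − P(no white).
P(none) = C(14,2)/C(20,2) = 91/190.
So P = 1 − 91/190 = 99/190 ≈ 0.5211.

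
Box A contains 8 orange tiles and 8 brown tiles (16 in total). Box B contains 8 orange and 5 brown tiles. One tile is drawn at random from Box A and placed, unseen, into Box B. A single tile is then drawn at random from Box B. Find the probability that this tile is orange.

17/28

Condition on how many of the transferred tiles are orange (from Box A: 8 orange of 16; then Box B has 14 total).
  0 orange: C(8,0)C(8,1)/C(16,1) = 1/2; then P = 8/14
  1 orange: C(8,1)C(8,0)/C(16,1) = 1/2; then P = 9/14
P(orange from Box B) = 17/28 ≈ 0.6071.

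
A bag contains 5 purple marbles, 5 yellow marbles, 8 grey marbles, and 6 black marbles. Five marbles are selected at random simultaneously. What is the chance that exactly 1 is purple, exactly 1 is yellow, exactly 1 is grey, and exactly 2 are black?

Unordered draws without replacement: count favorable combinations over C(24,5).
Favorable = C(5,1) · C(5,1) · C(8,1) · C(6,2) = 3000; total = C(24,5) = 42504.
P = 3000/42504 = 125/1771 ≈ 0.0706.

125/1771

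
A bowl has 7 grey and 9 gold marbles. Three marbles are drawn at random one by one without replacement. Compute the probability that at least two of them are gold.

3/5

Sum the hypergeometric tail for j = 2,…,3 gold marbles.
Favorable = C(9,2)·C(7,1) + C(9,3)·C(7,0) = 336; total = C(16,3) = 560.
P = 336/560 = 3/5 ≈ 0.6000.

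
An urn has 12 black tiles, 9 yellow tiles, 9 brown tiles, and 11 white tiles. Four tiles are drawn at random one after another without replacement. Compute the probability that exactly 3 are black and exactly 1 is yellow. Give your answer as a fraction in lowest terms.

198/10127

Unordered draws without replacement: count favorable combinations over C(41,4).
Favorable = C(12,3) · C(9,1) · C(9,0) · C(11,0) = 1980; total = C(41,4) = 101270.
P = 1980/101270 = 198/10127 ≈ 0.0196.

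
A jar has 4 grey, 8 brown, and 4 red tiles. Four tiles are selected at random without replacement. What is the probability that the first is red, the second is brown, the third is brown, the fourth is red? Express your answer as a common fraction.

Multiply the conditional probability of each draw in order, without replacement, so each draw removes one from its color and from the total.
P = (4/16) · (8/15) · (7/14) · (3/13) = 1/65 ≈ 0.0154.

1/65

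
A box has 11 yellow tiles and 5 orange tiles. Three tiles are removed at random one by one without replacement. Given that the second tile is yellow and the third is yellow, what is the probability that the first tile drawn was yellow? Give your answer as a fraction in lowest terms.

P(first=yellow and the second tile is yellow and the third is yellow) = (11/16)·(10/15)·(9/14) = 33/112.
P(E) = Σ over first color = 33/112 + 55/336 = 11/24.
By Bayes, P(first=yellow | E) = 33/112 / 11/24 = 9/14 ≈ 0.6429.

9/14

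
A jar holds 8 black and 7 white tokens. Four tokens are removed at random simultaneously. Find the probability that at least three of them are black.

Sum the hypergeometric tail for j = 3,…,4 black tokens.
Favorable = C(8,3)·C(7,1) + C(8,4)·C(7,0) = 462; total = C(15,4) = 1365.
P = 462/1365 = 22/65 ≈ 0.3385.

22/65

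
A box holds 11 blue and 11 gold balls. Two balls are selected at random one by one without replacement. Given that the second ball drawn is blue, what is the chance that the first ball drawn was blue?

10/21

P(first=blue and the second ball drawn is blue) = (11/22)·(10/21) = 5/21.
P(the second ball drawn is blue) = Σ over first color = 5/21 + 11/42 = 1/2.
By Bayes, P(first=blue | the second ball drawn is blue) = 5/21 / 1/2 = 10/21 ≈ 0.4762.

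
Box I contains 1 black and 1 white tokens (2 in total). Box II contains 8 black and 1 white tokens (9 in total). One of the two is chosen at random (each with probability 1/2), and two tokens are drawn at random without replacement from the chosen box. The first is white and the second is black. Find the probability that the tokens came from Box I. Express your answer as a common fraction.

P(E | Box I) = 1/2; P(E | Box II) = 1/9.
P(E) = 1/2·1/2 + 1/2·1/9 = 11/36.
By Bayes' rule, P(Box I | E) = 1/4 / 11/36 = 9/11 ≈ 0.8182.

9/11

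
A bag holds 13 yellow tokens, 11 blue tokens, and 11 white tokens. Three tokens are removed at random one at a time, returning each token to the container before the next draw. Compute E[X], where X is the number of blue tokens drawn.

By linearity of expectation, E[X] = Σ P(draw i is blue); each independent draw has P(blue) = 11/35.
E[X] = 3 · 11/35 = 33/35 ≈ 0.9429.

33/35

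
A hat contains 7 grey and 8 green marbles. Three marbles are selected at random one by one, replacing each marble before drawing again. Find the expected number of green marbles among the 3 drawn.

By linearity of expectation, E[X] = Σ P(draw i is green); each independent draw has P(green) = 8/15.
E[X] = 3 · 8/15 = 8/5 ≈ 1.6000.

8/5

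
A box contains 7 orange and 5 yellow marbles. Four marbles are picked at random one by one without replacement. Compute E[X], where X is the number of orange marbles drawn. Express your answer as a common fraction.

7/3

By linearity of expectation, E[X] = Σ P(draw i is orange); by symmetry each draw (even without replacement) has P(orange) = 7/12.
E[X] = 4 · 7/12 = 7/3 ≈ 2.3333.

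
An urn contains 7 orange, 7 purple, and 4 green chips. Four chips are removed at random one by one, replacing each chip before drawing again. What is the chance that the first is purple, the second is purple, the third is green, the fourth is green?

Multiply the conditional probability of each draw in order, with replacement (the composition resets each draw).
P = (7/18) · (7/18) · (4/18) · (4/18) = 49/6561 ≈ 0.0075.

49/6561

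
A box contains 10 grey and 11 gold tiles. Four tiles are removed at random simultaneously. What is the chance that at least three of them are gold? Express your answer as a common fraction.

44/133

Sum the hypergeometric tail for j = 3,…,4 gold tiles.
Favorable = C(11,3)·C(10,1) + C(11,4)·C(10,0) = 1980; total = C(21,4) = 5985.
P = 1980/5985 = 44/133 ≈ 0.3308.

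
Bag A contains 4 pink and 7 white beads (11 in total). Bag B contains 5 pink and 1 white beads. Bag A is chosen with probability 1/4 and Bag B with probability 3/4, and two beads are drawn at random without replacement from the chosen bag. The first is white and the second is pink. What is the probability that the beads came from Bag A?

28/83

P(E | Bag A) = 14/55; P(E | Bag B) = 1/6.
P(E) = 1/4·14/55 + 3/4·1/6 = 83/440.
By Bayes' rule, P(Bag A | E) = 7/110 / 83/440 = 28/83 ≈ 0.3373.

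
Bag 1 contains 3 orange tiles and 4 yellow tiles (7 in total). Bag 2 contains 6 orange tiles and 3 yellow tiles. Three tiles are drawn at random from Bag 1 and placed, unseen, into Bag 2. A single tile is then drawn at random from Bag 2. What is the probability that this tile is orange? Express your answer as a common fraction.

Condition on how many of the transferred tiles are orange (from Bag 1: 3 orange of 7; then Bag 2 has 12 total).
  0 orange: C(3,0)C(4,3)/C(7,3) = 4/35; then P = 6/12
  1 orange: C(3,1)C(4,2)/C(7,3) = 18/35; then P = 7/12
  2 orange: C(3,2)C(4,1)/C(7,3) = 12/35; then P = 8/12
  3 orange: C(3,3)C(4,0)/C(7,3) = 1/35; then P = 9/12
P(orange from Bag 2) = 17/28 ≈ 0.6071.

17/28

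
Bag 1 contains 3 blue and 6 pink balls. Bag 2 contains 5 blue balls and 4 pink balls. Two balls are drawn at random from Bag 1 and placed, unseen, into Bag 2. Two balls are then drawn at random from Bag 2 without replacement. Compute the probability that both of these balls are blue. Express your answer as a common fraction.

161/660

Condition on how many of the transferred balls are blue (from Bag 1: 3 blue of 9; then Bag 2 has 11 total).
  0 blue: C(3,0)C(6,2)/C(9,2) = 5/12; then P = C(5,2)/C(11,2) = 2/11
  1 blue: C(3,1)C(6,1)/C(9,2) = 1/2; then P = C(6,2)/C(11,2) = 3/11
  2 blue: C(3,2)C(6,0)/C(9,2) = 1/12; then P = C(7,2)/C(11,2) = 21/55
P(both blue) = 161/660 ≈ 0.2439.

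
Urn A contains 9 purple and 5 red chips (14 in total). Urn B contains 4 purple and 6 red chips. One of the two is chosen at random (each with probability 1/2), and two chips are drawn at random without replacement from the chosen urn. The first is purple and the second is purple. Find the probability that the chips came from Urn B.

91/361

P(E | Urn A) = 36/91; P(E | Urn B) = 2/15.
P(E) = 1/2·36/91 + 1/2·2/15 = 361/1365.
By Bayes' rule, P(Urn B | E) = 1/15 / 361/1365 = 91/361 ≈ 0.2521.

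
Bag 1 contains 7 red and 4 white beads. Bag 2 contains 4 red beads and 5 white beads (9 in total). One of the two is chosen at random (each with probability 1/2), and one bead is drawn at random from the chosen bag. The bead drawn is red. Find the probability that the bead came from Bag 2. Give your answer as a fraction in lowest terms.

44/107

P(red | Bag 1) = 7/11; P(red | Bag 2) = 4/9.
P(red) = 1/2·7/11 + 1/2·4/9 = 107/198.
By Bayes' rule, P(Bag 2 | red) = 2/9 / 107/198 = 44/107 ≈ 0.4112.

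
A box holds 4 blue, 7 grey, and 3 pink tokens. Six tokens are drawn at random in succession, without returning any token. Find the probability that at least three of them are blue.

25/143

Sum the hypergeometric tail for j = 3,…,4 blue tokens.
Favorable = C(4,3)·C(10,3) + C(4,4)·C(10,2) = 525; total = C(14,6) = 3003.
P = 525/3003 = 25/143 ≈ 0.1748.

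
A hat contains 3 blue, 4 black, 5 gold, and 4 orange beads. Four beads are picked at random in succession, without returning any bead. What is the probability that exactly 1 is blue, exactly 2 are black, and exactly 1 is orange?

Unordered draws without replacement: count favorable combinations over C(16,4).
Favorable = C(3,1) · C(4,2) · C(5,0) · C(4,1) = 72; total = C(16,4) = 1820.
P = 72/1820 = 18/455 ≈ 0.0396.

18/455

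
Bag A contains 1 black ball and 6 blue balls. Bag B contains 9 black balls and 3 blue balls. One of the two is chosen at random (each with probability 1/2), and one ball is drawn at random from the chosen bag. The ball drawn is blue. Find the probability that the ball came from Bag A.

P(blue | Bag A) = 6/7; P(blue | Bag B) = 1/4.
P(blue) = 1/2·6/7 + 1/2·1/4 = 31/56.
By Bayes' rule, P(Bag A | blue) = 3/7 / 31/56 = 24/31 ≈ 0.7742.

24/31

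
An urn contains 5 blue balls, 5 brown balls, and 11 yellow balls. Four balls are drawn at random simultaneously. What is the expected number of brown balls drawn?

By linearity of expectation, E[X] = Σ P(draw i is brown); by symmetry each draw (even without replacement) has P(brown) = 5/21.
E[X] = 4 · 5/21 = 20/21 ≈ 0.9524.

20/21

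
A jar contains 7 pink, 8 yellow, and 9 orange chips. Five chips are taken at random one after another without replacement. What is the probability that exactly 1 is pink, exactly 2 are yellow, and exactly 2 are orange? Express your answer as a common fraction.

Unordered draws without replacement: count favorable combinations over C(24,5).
Favorable = C(7,1) · C(8,2) · C(9,2) = 7056; total = C(24,5) = 42504.
P = 7056/42504 = 42/253 ≈ 0.1660.

42/253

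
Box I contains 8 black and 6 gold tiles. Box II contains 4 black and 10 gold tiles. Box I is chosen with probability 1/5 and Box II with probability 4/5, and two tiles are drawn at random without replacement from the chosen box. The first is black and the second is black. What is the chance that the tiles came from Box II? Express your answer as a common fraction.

6/13

P(E | Box I) = 4/13; P(E | Box II) = 6/91.
P(E) = 1/5·4/13 + 4/5·6/91 = 4/35.
By Bayes' rule, P(Box II | E) = 24/455 / 4/35 = 6/13 ≈ 0.4615.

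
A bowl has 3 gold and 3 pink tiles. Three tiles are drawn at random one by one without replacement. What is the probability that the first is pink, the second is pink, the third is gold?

3/20

Multiply the conditional probability of each draw in order, without replacement, so each draw removes one from its color and from the total.
P = (3/6) · (2/5) · (3/4) = 3/20 ≈ 0.1500.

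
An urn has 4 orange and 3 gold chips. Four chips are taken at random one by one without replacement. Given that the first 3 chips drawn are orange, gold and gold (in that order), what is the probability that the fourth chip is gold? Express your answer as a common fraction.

1/4

After removing 1 orange, 2 gold, the urn has 1 gold out of 4 remaining.
P(fourth is gold | given) = 1/4 ≈ 0.2500.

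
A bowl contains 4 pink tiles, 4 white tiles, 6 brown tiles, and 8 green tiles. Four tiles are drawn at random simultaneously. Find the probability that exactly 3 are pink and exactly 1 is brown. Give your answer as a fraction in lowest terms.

24/7315

Unordered draws without replacement: count favorable combinations over C(22,4).
Favorable = C(4,3) · C(4,0) · C(6,1) · C(8,0) = 24; total = C(22,4) = 7315.
P = 24/7315 = 24/7315 ≈ 0.0033.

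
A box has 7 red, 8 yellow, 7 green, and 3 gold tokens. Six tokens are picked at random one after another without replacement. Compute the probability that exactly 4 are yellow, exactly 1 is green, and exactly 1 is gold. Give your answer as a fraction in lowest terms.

21/2530

Unordered draws without replacement: count favorable combinations over C(25,6).
Favorable = C(7,0) · C(8,4) · C(7,1) · C(3,1) = 1470; total = C(25,6) = 177100.
P = 1470/177100 = 21/2530 ≈ 0.0083.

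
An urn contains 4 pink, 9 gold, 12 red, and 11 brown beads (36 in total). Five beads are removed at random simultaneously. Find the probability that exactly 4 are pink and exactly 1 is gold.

1/41888

Unordered draws without replacement: count favorable combinations over C(36,5).
Favorable = C(4,4) · C(9,1) · C(12,0) · C(11,0) = 9; total = C(36,5) = 376992.
P = 9/376992 = 1/41888 ≈ 0.0000.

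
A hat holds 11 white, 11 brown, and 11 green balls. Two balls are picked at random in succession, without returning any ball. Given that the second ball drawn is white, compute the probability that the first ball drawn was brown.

11/32

P(first=brown and the second ball drawn is white) = (11/33)·(11/32) = 11/96.
P(the second ball drawn is white) = Σ over first color = 5/48 + 11/96 + 11/96 = 1/3.
By Bayes, P(first=brown | the second ball drawn is white) = 11/96 / 1/3 = 11/32 ≈ 0.3438.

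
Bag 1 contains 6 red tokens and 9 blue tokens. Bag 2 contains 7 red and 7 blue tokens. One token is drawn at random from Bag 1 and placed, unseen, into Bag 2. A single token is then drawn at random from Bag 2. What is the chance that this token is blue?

Condition on how many of the transferred tokens are blue (from Bag 1: 9 blue of 15; then Bag 2 has 15 total).
  0 blue: C(9,0)C(6,1)/C(15,1) = 2/5; then P = 7/15
  1 blue: C(9,1)C(6,0)/C(15,1) = 3/5; then P = 8/15
P(blue from Bag 2) = 38/75 ≈ 0.5067.

38/75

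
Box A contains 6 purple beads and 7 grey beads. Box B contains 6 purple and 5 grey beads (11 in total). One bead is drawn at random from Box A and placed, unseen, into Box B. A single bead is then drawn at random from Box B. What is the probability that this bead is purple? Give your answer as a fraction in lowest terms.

7/13

Condition on how many of the transferred beads are purple (from Box A: 6 purple of 13; then Box B has 12 total).
  0 purple: C(6,0)C(7,1)/C(13,1) = 7/13; then P = 6/12
  1 purple: C(6,1)C(7,0)/C(13,1) = 6/13; then P = 7/12
P(purple from Box B) = 7/13 ≈ 0.5385.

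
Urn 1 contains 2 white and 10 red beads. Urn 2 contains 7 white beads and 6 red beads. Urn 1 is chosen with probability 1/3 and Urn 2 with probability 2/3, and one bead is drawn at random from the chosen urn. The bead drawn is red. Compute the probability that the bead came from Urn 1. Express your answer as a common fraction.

P(red | Urn 1) = 5/6; P(red | Urn 2) = 6/13.
P(red) = 1/3·5/6 + 2/3·6/13 = 137/234.
By Bayes' rule, P(Urn 1 | red) = 5/18 / 137/234 = 65/137 ≈ 0.4745.

65/137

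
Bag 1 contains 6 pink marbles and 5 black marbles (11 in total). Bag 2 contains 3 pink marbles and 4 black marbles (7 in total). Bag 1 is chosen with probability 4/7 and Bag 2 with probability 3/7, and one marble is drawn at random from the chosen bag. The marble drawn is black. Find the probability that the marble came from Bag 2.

33/68

P(black | Bag 1) = 5/11; P(black | Bag 2) = 4/7.
P(black) = 4/7·5/11 + 3/7·4/7 = 272/539.
By Bayes' rule, P(Bag 2 | black) = 12/49 / 272/539 = 33/68 ≈ 0.4853.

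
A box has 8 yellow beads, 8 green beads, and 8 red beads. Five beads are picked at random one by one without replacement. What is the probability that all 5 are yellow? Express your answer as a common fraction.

1/759

Unordered draws without replacement: count favorable combinations over C(24,5).
Favorable = C(8,5) · C(8,0) · C(8,0) = 56; total = C(24,5) = 42504.
P = 56/42504 = 1/759 ≈ 0.0013.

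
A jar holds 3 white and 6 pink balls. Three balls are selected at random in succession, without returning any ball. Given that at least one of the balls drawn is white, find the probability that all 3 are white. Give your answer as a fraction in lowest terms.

P(all 3 white) = C(3,3)/C(9,3) = 1/84; P(at least one white) = 1 − C(6,3)/C(9,3) = 16/21.
Since 'all 3 white' ⊆ 'at least one white', P(all 3 | at least one) = 1/84 / 16/21 = 1/64 ≈ 0.0156.

1/64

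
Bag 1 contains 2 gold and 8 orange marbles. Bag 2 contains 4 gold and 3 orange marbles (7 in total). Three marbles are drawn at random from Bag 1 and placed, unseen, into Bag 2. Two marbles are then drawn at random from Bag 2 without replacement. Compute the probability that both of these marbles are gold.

Condition on how many of the transferred marbles are gold (from Bag 1: 2 gold of 10; then Bag 2 has 10 total).
  0 gold: C(2,0)C(8,3)/C(10,3) = 7/15; then P = C(4,2)/C(10,2) = 2/15
  1 gold: C(2,1)C(8,2)/C(10,3) = 7/15; then P = C(5,2)/C(10,2) = 2/9
  2 gold: C(2,2)C(8,1)/C(10,3) = 1/15; then P = C(6,2)/C(10,2) = 1/3
P(both gold) = 127/675 ≈ 0.1881.

127/675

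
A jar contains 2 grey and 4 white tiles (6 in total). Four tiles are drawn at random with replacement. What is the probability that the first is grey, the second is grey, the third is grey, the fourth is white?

Multiply the conditional probability of each draw in order, with replacement (the composition resets each draw).
P = (2/6) · (2/6) · (2/6) · (4/6) = 2/81 ≈ 0.0247.

2/81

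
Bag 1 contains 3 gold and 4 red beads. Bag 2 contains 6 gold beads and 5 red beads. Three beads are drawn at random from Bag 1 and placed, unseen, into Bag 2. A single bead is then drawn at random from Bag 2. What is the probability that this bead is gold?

51/98

Condition on how many of the transferred beads are gold (from Bag 1: 3 gold of 7; then Bag 2 has 14 total).
  0 gold: C(3,0)C(4,3)/C(7,3) = 4/35; then P = 6/14
  1 gold: C(3,1)C(4,2)/C(7,3) = 18/35; then P = 7/14
  2 gold: C(3,2)C(4,1)/C(7,3) = 12/35; then P = 8/14
  3 gold: C(3,3)C(4,0)/C(7,3) = 1/35; then P = 9/14
P(gold from Bag 2) = 51/98 ≈ 0.5204.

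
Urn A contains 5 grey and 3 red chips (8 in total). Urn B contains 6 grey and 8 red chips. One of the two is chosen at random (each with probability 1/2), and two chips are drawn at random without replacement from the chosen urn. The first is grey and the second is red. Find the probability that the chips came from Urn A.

65/129

P(E | Urn A) = 15/56; P(E | Urn B) = 24/91.
P(E) = 1/2·15/56 + 1/2·24/91 = 387/1456.
By Bayes' rule, P(Urn A | E) = 15/112 / 387/1456 = 65/129 ≈ 0.5039.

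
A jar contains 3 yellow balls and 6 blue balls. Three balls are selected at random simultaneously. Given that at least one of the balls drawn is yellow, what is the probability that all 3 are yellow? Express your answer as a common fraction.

1/64

P(all 3 yellow) = C(3,3)/C(9,3) = 1/84; P(at least one yellow) = 1 − C(6,3)/C(9,3) = 16/21.
Since 'all 3 yellow' ⊆ 'at least one yellow', P(all 3 | at least one) = 1/84 / 16/21 = 1/64 ≈ 0.0156.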